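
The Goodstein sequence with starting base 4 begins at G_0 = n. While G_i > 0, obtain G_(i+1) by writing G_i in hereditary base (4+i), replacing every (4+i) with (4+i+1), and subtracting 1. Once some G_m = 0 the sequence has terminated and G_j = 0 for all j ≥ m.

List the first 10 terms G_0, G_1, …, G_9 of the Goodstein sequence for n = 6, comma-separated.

i=0: 6 = 4 + 2 (b=4); 4→5: 5 + 2 = 7; 7−1 = 6
i=1: 6 = 5 + 1 (b=5); 5→6: 6 + 1 = 7; 7−1 = 6
i=2: 6 = 6 (b=6); 6→7: 7 = 7; 7−1 = 6
i=3: 6 = 6 (b=7); 7→8: 6 = 6; 6−1 = 5
i=4: 5 = 5 (b=8); 8→9: 5 = 5; 5−1 = 4
i=5: 4 = 4 (b=9); 9→10: 4 = 4; 4−1 = 3
i=6: 3 = 3 (b=10); 10→11: 3 = 3; 3−1 = 2
i=7: 2 = 2 (b=11); 11→12: 2 = 2; 2−1 = 1
i=8: 1 = 1 (b=12); 12→13: 1 = 1; 1−1 = 0

6, 6, 6, 6, 5, 4, 3, 2, 1, 0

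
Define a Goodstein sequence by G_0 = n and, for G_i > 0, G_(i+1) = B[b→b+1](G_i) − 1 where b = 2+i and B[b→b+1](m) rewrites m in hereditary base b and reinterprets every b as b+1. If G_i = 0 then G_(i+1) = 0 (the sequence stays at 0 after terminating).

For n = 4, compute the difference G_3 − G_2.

4 —HB2→ 2^2 —bump→ 3^3 = 27 —(−1)→ 26
26 —HB3→ 2·3^2 + 2·3 + 2 —bump→ 2·4^2 + 2·4 + 2 = 42 —(−1)→ 41
41 —HB4→ 2·4^2 + 2·4 + 1 —bump→ 2·5^2 + 2·5 + 1 = 61 —(−1)→ 60

19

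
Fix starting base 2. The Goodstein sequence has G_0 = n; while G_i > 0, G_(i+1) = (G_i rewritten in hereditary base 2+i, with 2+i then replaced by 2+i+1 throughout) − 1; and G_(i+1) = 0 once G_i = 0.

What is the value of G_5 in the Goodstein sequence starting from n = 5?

1197

base 2: 5 = 2^2 + 1; at 3: 3^3 + 1 = 28; next = 27
base 3: 27 = 3^3; at 4: 4^4 = 256; next = 255
base 4: 255 = 3·4^3 + 3·4^2 + 3·4 + 3; at 5: 3·5^3 + 3·5^2 + 3·5 + 3 = 468; next = 467
base 5: 467 = 3·5^3 + 3·5^2 + 3·5 + 2; at 6: 3·6^3 + 3·6^2 + 3·6 + 2 = 776; next = 775
base 6: 775 = 3·6^3 + 3·6^2 + 3·6 + 1; at 7: 3·7^3 + 3·7^2 + 3·7 + 1 = 1198; next = 1197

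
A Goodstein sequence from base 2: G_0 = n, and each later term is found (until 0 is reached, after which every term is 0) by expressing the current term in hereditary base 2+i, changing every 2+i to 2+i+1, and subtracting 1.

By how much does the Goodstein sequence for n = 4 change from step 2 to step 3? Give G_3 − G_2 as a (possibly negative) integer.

G_0 = 4. HB_2(4) = 2^2. Bump = 27. G_1 = 26.
G_1 = 26. HB_3(26) = 2·3^2 + 2·3 + 2. Bump = 42. G_2 = 41.
G_2 = 41. HB_4(41) = 2·4^2 + 2·4 + 1. Bump = 61. G_3 = 60.

19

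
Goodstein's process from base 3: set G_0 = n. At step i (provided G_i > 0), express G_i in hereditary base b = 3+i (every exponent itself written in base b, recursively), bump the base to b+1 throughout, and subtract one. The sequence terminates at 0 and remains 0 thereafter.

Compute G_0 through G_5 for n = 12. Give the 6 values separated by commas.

12, 19, 27, 37, 49, 63

i=0: 12 = 3^2 + 3 (b=3); 3→4: 4^2 + 4 = 20; 20−1 = 19
i=1: 19 = 4^2 + 3 (b=4); 4→5: 5^2 + 3 = 28; 28−1 = 27
i=2: 27 = 5^2 + 2 (b=5); 5→6: 6^2 + 2 = 38; 38−1 = 37
i=3: 37 = 6^2 + 1 (b=6); 6→7: 7^2 + 1 = 50; 50−1 = 49
i=4: 49 = 7^2 (b=7); 7→8: 8^2 = 64; 64−1 = 63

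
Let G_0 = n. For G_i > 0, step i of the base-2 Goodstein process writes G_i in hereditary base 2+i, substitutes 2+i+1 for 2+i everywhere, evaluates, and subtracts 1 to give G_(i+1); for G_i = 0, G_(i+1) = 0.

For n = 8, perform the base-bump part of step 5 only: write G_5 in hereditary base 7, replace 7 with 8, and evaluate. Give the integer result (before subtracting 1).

33554572

8 —HB2→ 2^(2 + 1) —bump→ 3^(3 + 1) = 81 —(−1)→ 80
80 —HB3→ 2·3^3 + 2·3^2 + 2·3 + 2 —bump→ 2·4^4 + 2·4^2 + 2·4 + 2 = 554 —(−1)→ 553
553 —HB4→ 2·4^4 + 2·4^2 + 2·4 + 1 —bump→ 2·5^5 + 2·5^2 + 2·5 + 1 = 6311 —(−1)→ 6310
6310 —HB5→ 2·5^5 + 2·5^2 + 2·5 —bump→ 2·6^6 + 2·6^2 + 2·6 = 93396 —(−1)→ 93395
93395 —HB6→ 2·6^6 + 2·6^2 + 6 + 5 —bump→ 2·7^7 + 2·7^2 + 7 + 5 = 1647196 —(−1)→ 1647195
1647195 —HB7→ 2·7^7 + 2·7^2 + 7 + 4 —bump→ 2·8^8 + 2·8^2 + 8 + 4 = 33554572 —(−1)→ 33554571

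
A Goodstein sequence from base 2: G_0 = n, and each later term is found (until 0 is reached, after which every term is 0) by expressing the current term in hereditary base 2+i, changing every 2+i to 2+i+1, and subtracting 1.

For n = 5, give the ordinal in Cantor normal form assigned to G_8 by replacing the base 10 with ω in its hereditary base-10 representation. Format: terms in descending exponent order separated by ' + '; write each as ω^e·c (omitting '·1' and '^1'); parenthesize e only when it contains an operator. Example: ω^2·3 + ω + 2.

ω^3·3 + ω^2·3 + ω·2 + 5

G_0=5  [base 2] 2^2 + 1  →[2↦3]→  3^3 + 1 = 28  −1 ⇒ G_1=27
G_1=27  [base 3] 3^3  →[3↦4]→  4^4 = 256  −1 ⇒ G_2=255
G_2=255  [base 4] 3·4^3 + 3·4^2 + 3·4 + 3  →[4↦5]→  3·5^3 + 3·5^2 + 3·5 + 3 = 468  −1 ⇒ G_3=467
G_3=467  [base 5] 3·5^3 + 3·5^2 + 3·5 + 2  →[5↦6]→  3·6^3 + 3·6^2 + 3·6 + 2 = 776  −1 ⇒ G_4=775
G_4=775  [base 6] 3·6^3 + 3·6^2 + 3·6 + 1  →[6↦7]→  3·7^3 + 3·7^2 + 3·7 + 1 = 1198  −1 ⇒ G_5=1197
G_5=1197  [base 7] 3·7^3 + 3·7^2 + 3·7  →[7↦8]→  3·8^3 + 3·8^2 + 3·8 = 1752  −1 ⇒ G_6=1751
G_6=1751  [base 8] 3·8^3 + 3·8^2 + 2·8 + 7  →[8↦9]→  3·9^3 + 3·9^2 + 2·9 + 7 = 2455  −1 ⇒ G_7=2454
G_7=2454  [base 9] 3·9^3 + 3·9^2 + 2·9 + 6  →[9↦10]→  3·10^3 + 3·10^2 + 2·10 + 6 = 3326  −1 ⇒ G_8=3325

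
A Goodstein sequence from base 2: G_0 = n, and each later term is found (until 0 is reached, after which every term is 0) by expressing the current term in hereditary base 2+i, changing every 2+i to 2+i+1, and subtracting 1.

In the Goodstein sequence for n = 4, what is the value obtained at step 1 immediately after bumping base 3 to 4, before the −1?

42

[0] 4 ≡ 2^2 (base 2). Lift 3: 27. −1: 26.
[1] 26 ≡ 2·3^2 + 2·3 + 2 (base 3). Lift 4: 42. −1: 41.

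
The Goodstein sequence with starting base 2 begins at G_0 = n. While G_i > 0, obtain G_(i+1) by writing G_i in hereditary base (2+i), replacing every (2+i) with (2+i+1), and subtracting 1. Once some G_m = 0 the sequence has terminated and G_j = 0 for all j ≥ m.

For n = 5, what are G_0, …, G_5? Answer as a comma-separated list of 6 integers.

step 0: 5 = 2^2 + 1; sub 3 for 2: 3^3 + 1; = 28; G_1 = 28−1 = 27
step 1: 27 = 3^3; sub 4 for 3: 4^4; = 256; G_2 = 256−1 = 255
step 2: 255 = 3·4^3 + 3·4^2 + 3·4 + 3; sub 5 for 4: 3·5^3 + 3·5^2 + 3·5 + 3; = 468; G_3 = 468−1 = 467
step 3: 467 = 3·5^3 + 3·5^2 + 3·5 + 2; sub 6 for 5: 3·6^3 + 3·6^2 + 3·6 + 2; = 776; G_4 = 776−1 = 775
step 4: 775 = 3·6^3 + 3·6^2 + 3·6 + 1; sub 7 for 6: 3·7^3 + 3·7^2 + 3·7 + 1; = 1198; G_5 = 1198−1 = 1197

5, 27, 255, 467, 775, 1197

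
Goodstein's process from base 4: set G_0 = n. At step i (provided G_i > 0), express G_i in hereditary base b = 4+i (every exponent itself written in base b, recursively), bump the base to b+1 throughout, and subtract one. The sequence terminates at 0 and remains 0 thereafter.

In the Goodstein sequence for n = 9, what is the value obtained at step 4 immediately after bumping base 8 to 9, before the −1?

12

G_0=9  [base 4] 2·4 + 1  →[4↦5]→  2·5 + 1 = 11  −1 ⇒ G_1=10
G_1=10  [base 5] 2·5  →[5↦6]→  2·6 = 12  −1 ⇒ G_2=11
G_2=11  [base 6] 6 + 5  →[6↦7]→  7 + 5 = 12  −1 ⇒ G_3=11
G_3=11  [base 7] 7 + 4  →[7↦8]→  8 + 4 = 12  −1 ⇒ G_4=11
G_4=11  [base 8] 8 + 3  →[8↦9]→  9 + 3 = 12  −1 ⇒ G_5=11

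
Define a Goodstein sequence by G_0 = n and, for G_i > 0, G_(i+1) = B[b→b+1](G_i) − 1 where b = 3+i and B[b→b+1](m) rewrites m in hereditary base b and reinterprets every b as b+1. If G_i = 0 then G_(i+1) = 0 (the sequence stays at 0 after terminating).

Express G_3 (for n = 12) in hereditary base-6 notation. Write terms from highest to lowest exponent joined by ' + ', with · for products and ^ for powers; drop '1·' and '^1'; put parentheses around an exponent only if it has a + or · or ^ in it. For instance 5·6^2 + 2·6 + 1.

i=0: 12 = 3^2 + 3 (b=3); 3→4: 4^2 + 4 = 20; 20−1 = 19
i=1: 19 = 4^2 + 3 (b=4); 4→5: 5^2 + 3 = 28; 28−1 = 27
i=2: 27 = 5^2 + 2 (b=5); 5→6: 6^2 + 2 = 38; 38−1 = 37
i=3: 37 = 6^2 + 1 (b=6); 6→7: 7^2 + 1 = 50; 50−1 = 49

6^2 + 1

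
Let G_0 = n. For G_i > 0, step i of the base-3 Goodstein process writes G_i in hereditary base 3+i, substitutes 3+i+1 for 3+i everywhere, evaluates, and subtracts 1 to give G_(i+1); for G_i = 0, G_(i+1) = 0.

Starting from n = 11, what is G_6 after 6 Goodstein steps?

47

[0] 11 ≡ 3^2 + 2 (base 3). Lift 4: 18. −1: 17.
[1] 17 ≡ 4^2 + 1 (base 4). Lift 5: 26. −1: 25.
[2] 25 ≡ 5^2 (base 5). Lift 6: 36. −1: 35.
[3] 35 ≡ 5·6 + 5 (base 6). Lift 7: 40. −1: 39.
[4] 39 ≡ 5·7 + 4 (base 7). Lift 8: 44. −1: 43.
[5] 43 ≡ 5·8 + 3 (base 8). Lift 9: 48. −1: 47.
[6] 47 ≡ 5·9 + 2 (base 9). Lift 10: 52. −1: 51.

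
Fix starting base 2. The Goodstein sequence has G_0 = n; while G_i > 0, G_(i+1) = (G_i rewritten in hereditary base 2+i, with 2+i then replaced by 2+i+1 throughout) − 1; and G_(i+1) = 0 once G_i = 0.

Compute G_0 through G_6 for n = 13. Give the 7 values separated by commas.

step 0: 13 = 2^(2 + 1) + 2^2 + 1; sub 3 for 2: 3^(3 + 1) + 3^3 + 1; = 109; G_1 = 109−1 = 108
step 1: 108 = 3^(3 + 1) + 3^3; sub 4 for 3: 4^(4 + 1) + 4^4; = 1280; G_2 = 1280−1 = 1279
step 2: 1279 = 4^(4 + 1) + 3·4^3 + 3·4^2 + 3·4 + 3; sub 5 for 4: 5^(5 + 1) + 3·5^3 + 3·5^2 + 3·5 + 3; = 16093; G_3 = 16093−1 = 16092
step 3: 16092 = 5^(5 + 1) + 3·5^3 + 3·5^2 + 3·5 + 2; sub 6 for 5: 6^(6 + 1) + 3·6^3 + 3·6^2 + 3·6 + 2; = 280712; G_4 = 280712−1 = 280711
step 4: 280711 = 6^(6 + 1) + 3·6^3 + 3·6^2 + 3·6 + 1; sub 7 for 6: 7^(7 + 1) + 3·7^3 + 3·7^2 + 3·7 + 1; = 5765999; G_5 = 5765999−1 = 5765998
step 5: 5765998 = 7^(7 + 1) + 3·7^3 + 3·7^2 + 3·7; sub 8 for 7: 8^(8 + 1) + 3·8^3 + 3·8^2 + 3·8; = 134219480; G_6 = 134219480−1 = 134219479

13, 108, 1279, 16092, 280711, 5765998, 134219479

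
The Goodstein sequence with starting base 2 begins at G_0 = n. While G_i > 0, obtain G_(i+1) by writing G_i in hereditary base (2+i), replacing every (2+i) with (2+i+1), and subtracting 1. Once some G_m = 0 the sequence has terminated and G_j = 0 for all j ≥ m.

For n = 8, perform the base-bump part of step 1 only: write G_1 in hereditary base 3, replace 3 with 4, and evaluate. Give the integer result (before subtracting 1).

554

step 0: 8 = 2^(2 + 1); sub 3 for 2: 3^(3 + 1); = 81; G_1 = 81−1 = 80
step 1: 80 = 2·3^3 + 2·3^2 + 2·3 + 2; sub 4 for 3: 2·4^4 + 2·4^2 + 2·4 + 2; = 554; G_2 = 554−1 = 553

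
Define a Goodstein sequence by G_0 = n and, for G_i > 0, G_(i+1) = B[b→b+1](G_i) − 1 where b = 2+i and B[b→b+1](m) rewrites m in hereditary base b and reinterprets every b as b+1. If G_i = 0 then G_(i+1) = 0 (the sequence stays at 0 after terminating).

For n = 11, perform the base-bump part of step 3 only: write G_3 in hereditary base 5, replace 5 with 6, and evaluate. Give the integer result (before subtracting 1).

G_0=11  [base 2] 2^(2 + 1) + 2 + 1  →[2↦3]→  3^(3 + 1) + 3 + 1 = 85  −1 ⇒ G_1=84
G_1=84  [base 3] 3^(3 + 1) + 3  →[3↦4]→  4^(4 + 1) + 4 = 1028  −1 ⇒ G_2=1027
G_2=1027  [base 4] 4^(4 + 1) + 3  →[4↦5]→  5^(5 + 1) + 3 = 15628  −1 ⇒ G_3=15627

279938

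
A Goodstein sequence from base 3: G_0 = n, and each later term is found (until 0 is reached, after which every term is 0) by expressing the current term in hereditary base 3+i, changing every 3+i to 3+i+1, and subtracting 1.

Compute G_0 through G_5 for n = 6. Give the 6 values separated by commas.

6, 7, 7, 7, 7, 7

G_0=6  [base 3] 2·3  →[3↦4]→  2·4 = 8  −1 ⇒ G_1=7
G_1=7  [base 4] 4 + 3  →[4↦5]→  5 + 3 = 8  −1 ⇒ G_2=7
G_2=7  [base 5] 5 + 2  →[5↦6]→  6 + 2 = 8  −1 ⇒ G_3=7
G_3=7  [base 6] 6 + 1  →[6↦7]→  7 + 1 = 8  −1 ⇒ G_4=7
G_4=7  [base 7] 7  →[7↦8]→  8 = 8  −1 ⇒ G_5=7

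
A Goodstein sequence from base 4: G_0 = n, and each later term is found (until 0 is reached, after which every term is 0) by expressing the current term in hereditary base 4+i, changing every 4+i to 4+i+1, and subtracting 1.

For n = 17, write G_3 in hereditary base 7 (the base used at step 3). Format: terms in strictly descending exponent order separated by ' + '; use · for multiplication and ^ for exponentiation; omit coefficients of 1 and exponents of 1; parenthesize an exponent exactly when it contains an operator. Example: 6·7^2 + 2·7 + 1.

5·7 + 4

G_0=17  [base 4] 4^2 + 1  →[4↦5]→  5^2 + 1 = 26  −1 ⇒ G_1=25
G_1=25  [base 5] 5^2  →[5↦6]→  6^2 = 36  −1 ⇒ G_2=35
G_2=35  [base 6] 5·6 + 5  →[6↦7]→  5·7 + 5 = 40  −1 ⇒ G_3=39
G_3=39  [base 7] 5·7 + 4  →[7↦8]→  5·8 + 4 = 44  −1 ⇒ G_4=43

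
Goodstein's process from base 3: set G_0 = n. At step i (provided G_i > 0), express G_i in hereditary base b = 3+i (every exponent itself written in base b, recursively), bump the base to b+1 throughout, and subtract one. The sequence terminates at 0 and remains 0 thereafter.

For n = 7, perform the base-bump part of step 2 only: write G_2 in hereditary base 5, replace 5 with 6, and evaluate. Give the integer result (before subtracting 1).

G_0=7  [base 3] 2·3 + 1  →[3↦4]→  2·4 + 1 = 9  −1 ⇒ G_1=8
G_1=8  [base 4] 2·4  →[4↦5]→  2·5 = 10  −1 ⇒ G_2=9
G_2=9  [base 5] 5 + 4  →[5↦6]→  6 + 4 = 10  −1 ⇒ G_3=9

10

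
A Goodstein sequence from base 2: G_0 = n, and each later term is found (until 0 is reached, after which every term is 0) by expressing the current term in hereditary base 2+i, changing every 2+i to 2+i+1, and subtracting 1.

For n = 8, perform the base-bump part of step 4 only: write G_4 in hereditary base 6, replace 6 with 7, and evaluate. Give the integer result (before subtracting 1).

step 0: 8 = 2^(2 + 1); sub 3 for 2: 3^(3 + 1); = 81; G_1 = 81−1 = 80
step 1: 80 = 2·3^3 + 2·3^2 + 2·3 + 2; sub 4 for 3: 2·4^4 + 2·4^2 + 2·4 + 2; = 554; G_2 = 554−1 = 553
step 2: 553 = 2·4^4 + 2·4^2 + 2·4 + 1; sub 5 for 4: 2·5^5 + 2·5^2 + 2·5 + 1; = 6311; G_3 = 6311−1 = 6310
step 3: 6310 = 2·5^5 + 2·5^2 + 2·5; sub 6 for 5: 2·6^6 + 2·6^2 + 2·6; = 93396; G_4 = 93396−1 = 93395
step 4: 93395 = 2·6^6 + 2·6^2 + 6 + 5; sub 7 for 6: 2·7^7 + 2·7^2 + 7 + 5; = 1647196; G_5 = 1647196−1 = 1647195

1647196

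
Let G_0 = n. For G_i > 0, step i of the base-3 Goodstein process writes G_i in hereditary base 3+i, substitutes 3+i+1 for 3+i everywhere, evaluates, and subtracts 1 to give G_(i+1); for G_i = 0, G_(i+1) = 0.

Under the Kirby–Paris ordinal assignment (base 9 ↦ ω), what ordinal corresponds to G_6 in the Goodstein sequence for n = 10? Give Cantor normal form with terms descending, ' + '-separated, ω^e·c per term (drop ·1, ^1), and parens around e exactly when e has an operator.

ω·4

i=0: 10 = 3^2 + 1 (b=3); 3→4: 4^2 + 1 = 17; 17−1 = 16
i=1: 16 = 4^2 (b=4); 4→5: 5^2 = 25; 25−1 = 24
i=2: 24 = 4·5 + 4 (b=5); 5→6: 4·6 + 4 = 28; 28−1 = 27
i=3: 27 = 4·6 + 3 (b=6); 6→7: 4·7 + 3 = 31; 31−1 = 30
i=4: 30 = 4·7 + 2 (b=7); 7→8: 4·8 + 2 = 34; 34−1 = 33
i=5: 33 = 4·8 + 1 (b=8); 8→9: 4·9 + 1 = 37; 37−1 = 36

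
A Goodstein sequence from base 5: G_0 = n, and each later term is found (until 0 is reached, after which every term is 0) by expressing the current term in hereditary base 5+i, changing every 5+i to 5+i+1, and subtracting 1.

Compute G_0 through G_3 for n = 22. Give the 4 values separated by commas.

i=0: 22 = 4·5 + 2 (b=5); 5→6: 4·6 + 2 = 26; 26−1 = 25
i=1: 25 = 4·6 + 1 (b=6); 6→7: 4·7 + 1 = 29; 29−1 = 28
i=2: 28 = 4·7 (b=7); 7→8: 4·8 = 32; 32−1 = 31

22, 25, 28, 31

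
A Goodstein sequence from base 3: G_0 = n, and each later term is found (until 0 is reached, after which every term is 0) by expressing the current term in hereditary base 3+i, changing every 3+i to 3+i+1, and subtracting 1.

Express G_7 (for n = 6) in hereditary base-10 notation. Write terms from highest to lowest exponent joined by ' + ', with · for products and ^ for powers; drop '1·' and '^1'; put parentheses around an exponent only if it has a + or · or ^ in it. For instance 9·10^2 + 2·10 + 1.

5

[0] 6 ≡ 2·3 (base 3). Lift 4: 8. −1: 7.
[1] 7 ≡ 4 + 3 (base 4). Lift 5: 8. −1: 7.
[2] 7 ≡ 5 + 2 (base 5). Lift 6: 8. −1: 7.
[3] 7 ≡ 6 + 1 (base 6). Lift 7: 8. −1: 7.
[4] 7 ≡ 7 (base 7). Lift 8: 8. −1: 7.
[5] 7 ≡ 7 (base 8). Lift 9: 7. −1: 6.
[6] 6 ≡ 6 (base 9). Lift 10: 6. −1: 5.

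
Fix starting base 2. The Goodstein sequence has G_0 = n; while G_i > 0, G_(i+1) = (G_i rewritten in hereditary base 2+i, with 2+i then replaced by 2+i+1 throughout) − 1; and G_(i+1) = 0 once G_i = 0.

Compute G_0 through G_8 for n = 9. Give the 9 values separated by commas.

9, 81, 1023, 9842, 140743, 2471826, 50333399, 1162263921, 30000003325

base 2: 9 = 2^(2 + 1) + 1; at 3: 3^(3 + 1) + 1 = 82; next = 81
base 3: 81 = 3^(3 + 1); at 4: 4^(4 + 1) = 1024; next = 1023
base 4: 1023 = 3·4^4 + 3·4^3 + 3·4^2 + 3·4 + 3; at 5: 3·5^5 + 3·5^3 + 3·5^2 + 3·5 + 3 = 9843; next = 9842
base 5: 9842 = 3·5^5 + 3·5^3 + 3·5^2 + 3·5 + 2; at 6: 3·6^6 + 3·6^3 + 3·6^2 + 3·6 + 2 = 140744; next = 140743
base 6: 140743 = 3·6^6 + 3·6^3 + 3·6^2 + 3·6 + 1; at 7: 3·7^7 + 3·7^3 + 3·7^2 + 3·7 + 1 = 2471827; next = 2471826
base 7: 2471826 = 3·7^7 + 3·7^3 + 3·7^2 + 3·7; at 8: 3·8^8 + 3·8^3 + 3·8^2 + 3·8 = 50333400; next = 50333399
base 8: 50333399 = 3·8^8 + 3·8^3 + 3·8^2 + 2·8 + 7; at 9: 3·9^9 + 3·9^3 + 3·9^2 + 2·9 + 7 = 1162263922; next = 1162263921
base 9: 1162263921 = 3·9^9 + 3·9^3 + 3·9^2 + 2·9 + 6; at 10: 3·10^10 + 3·10^3 + 3·10^2 + 2·10 + 6 = 30000003326; next = 30000003325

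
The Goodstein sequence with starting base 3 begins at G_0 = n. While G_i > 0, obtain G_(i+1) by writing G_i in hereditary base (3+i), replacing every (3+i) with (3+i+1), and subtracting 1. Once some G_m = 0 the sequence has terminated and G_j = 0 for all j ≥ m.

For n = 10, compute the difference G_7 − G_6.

G_0 = 10. HB_3(10) = 3^2 + 1. Bump = 17. G_1 = 16.
G_1 = 16. HB_4(16) = 4^2. Bump = 25. G_2 = 24.
G_2 = 24. HB_5(24) = 4·5 + 4. Bump = 28. G_3 = 27.
G_3 = 27. HB_6(27) = 4·6 + 3. Bump = 31. G_4 = 30.
G_4 = 30. HB_7(30) = 4·7 + 2. Bump = 34. G_5 = 33.
G_5 = 33. HB_8(33) = 4·8 + 1. Bump = 37. G_6 = 36.
G_6 = 36. HB_9(36) = 4·9. Bump = 40. G_7 = 39.

3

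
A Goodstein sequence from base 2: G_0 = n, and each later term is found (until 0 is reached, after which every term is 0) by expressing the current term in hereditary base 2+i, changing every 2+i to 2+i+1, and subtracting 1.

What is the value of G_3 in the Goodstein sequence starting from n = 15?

(0) 15|_2 = 2^(2 + 1) + 2^2 + 2 + 1 ↦ 3^(3 + 1) + 3^3 + 3 + 1|_3 = 112 ⇒ 111
(1) 111|_3 = 3^(3 + 1) + 3^3 + 3 ↦ 4^(4 + 1) + 4^4 + 4|_4 = 1284 ⇒ 1283
(2) 1283|_4 = 4^(4 + 1) + 4^4 + 3 ↦ 5^(5 + 1) + 5^5 + 3|_5 = 18753 ⇒ 18752

18752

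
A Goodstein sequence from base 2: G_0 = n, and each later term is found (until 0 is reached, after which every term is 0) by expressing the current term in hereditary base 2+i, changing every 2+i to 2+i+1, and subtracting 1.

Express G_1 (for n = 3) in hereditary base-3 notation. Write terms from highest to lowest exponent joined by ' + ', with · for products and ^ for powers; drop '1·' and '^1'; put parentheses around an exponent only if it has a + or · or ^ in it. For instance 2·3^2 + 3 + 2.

3

(0) 3|_2 = 2 + 1 ↦ 3 + 1|_3 = 4 ⇒ 3
(1) 3|_3 = 3 ↦ 4|_4 = 4 ⇒ 3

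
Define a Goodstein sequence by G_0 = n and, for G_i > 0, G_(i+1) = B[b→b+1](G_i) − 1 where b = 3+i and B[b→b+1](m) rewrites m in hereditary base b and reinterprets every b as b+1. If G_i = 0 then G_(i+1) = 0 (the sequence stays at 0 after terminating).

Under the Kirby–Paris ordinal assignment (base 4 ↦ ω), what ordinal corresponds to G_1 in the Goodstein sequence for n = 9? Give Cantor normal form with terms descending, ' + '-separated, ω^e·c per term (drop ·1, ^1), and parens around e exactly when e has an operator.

ω·3 + 3

step 0: 9 = 3^2; sub 4 for 3: 4^2; = 16; G_1 = 16−1 = 15
step 1: 15 = 3·4 + 3; sub 5 for 4: 3·5 + 3; = 18; G_2 = 18−1 = 17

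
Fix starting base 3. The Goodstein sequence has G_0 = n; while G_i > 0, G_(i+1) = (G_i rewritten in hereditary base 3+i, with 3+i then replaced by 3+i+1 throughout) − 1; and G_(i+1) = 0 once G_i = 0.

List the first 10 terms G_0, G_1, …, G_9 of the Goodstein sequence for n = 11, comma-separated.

11, 17, 25, 35, 39, 43, 47, 51, 55, 59

i=0: 11 = 3^2 + 2 (b=3); 3→4: 4^2 + 2 = 18; 18−1 = 17
i=1: 17 = 4^2 + 1 (b=4); 4→5: 5^2 + 1 = 26; 26−1 = 25
i=2: 25 = 5^2 (b=5); 5→6: 6^2 = 36; 36−1 = 35
i=3: 35 = 5·6 + 5 (b=6); 6→7: 5·7 + 5 = 40; 40−1 = 39
i=4: 39 = 5·7 + 4 (b=7); 7→8: 5·8 + 4 = 44; 44−1 = 43
i=5: 43 = 5·8 + 3 (b=8); 8→9: 5·9 + 3 = 48; 48−1 = 47
i=6: 47 = 5·9 + 2 (b=9); 9→10: 5·10 + 2 = 52; 52−1 = 51
i=7: 51 = 5·10 + 1 (b=10); 10→11: 5·11 + 1 = 56; 56−1 = 55
i=8: 55 = 5·11 (b=11); 11→12: 5·12 = 60; 60−1 = 59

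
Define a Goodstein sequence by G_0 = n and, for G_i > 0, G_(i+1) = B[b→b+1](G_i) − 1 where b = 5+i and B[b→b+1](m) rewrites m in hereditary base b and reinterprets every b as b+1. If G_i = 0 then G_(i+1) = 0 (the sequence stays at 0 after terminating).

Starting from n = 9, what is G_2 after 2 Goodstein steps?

i=0: 9 = 5 + 4 (b=5); 5→6: 6 + 4 = 10; 10−1 = 9
i=1: 9 = 6 + 3 (b=6); 6→7: 7 + 3 = 10; 10−1 = 9
i=2: 9 = 7 + 2 (b=7); 7→8: 8 + 2 = 10; 10−1 = 9

9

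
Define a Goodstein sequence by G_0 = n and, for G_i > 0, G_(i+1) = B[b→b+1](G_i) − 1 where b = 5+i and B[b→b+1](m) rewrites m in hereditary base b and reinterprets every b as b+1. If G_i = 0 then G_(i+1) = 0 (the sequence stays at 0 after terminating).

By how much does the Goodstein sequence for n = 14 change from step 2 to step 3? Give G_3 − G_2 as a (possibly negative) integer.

1

step 0: 14 = 2·5 + 4; sub 6 for 5: 2·6 + 4; = 16; G_1 = 16−1 = 15
step 1: 15 = 2·6 + 3; sub 7 for 6: 2·7 + 3; = 17; G_2 = 17−1 = 16
step 2: 16 = 2·7 + 2; sub 8 for 7: 2·8 + 2; = 18; G_3 = 18−1 = 17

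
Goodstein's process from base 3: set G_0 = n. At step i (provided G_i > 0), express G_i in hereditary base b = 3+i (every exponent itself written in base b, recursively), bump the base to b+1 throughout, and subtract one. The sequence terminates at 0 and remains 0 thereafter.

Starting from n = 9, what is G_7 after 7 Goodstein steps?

25

i=0: 9 = 3^2 (b=3); 3→4: 4^2 = 16; 16−1 = 15
i=1: 15 = 3·4 + 3 (b=4); 4→5: 3·5 + 3 = 18; 18−1 = 17
i=2: 17 = 3·5 + 2 (b=5); 5→6: 3·6 + 2 = 20; 20−1 = 19
i=3: 19 = 3·6 + 1 (b=6); 6→7: 3·7 + 1 = 22; 22−1 = 21
i=4: 21 = 3·7 (b=7); 7→8: 3·8 = 24; 24−1 = 23
i=5: 23 = 2·8 + 7 (b=8); 8→9: 2·9 + 7 = 25; 25−1 = 24
i=6: 24 = 2·9 + 6 (b=9); 9→10: 2·10 + 6 = 26; 26−1 = 25
i=7: 25 = 2·10 + 5 (b=10); 10→11: 2·11 + 5 = 27; 27−1 = 26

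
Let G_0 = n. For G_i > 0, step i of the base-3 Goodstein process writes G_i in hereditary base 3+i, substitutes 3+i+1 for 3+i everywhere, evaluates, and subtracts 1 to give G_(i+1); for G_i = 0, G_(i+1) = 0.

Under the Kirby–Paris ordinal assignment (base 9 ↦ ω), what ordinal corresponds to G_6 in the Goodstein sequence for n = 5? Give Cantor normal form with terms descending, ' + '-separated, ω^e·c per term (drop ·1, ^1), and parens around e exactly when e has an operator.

2

i=0: 5 = 3 + 2 (b=3); 3→4: 4 + 2 = 6; 6−1 = 5
i=1: 5 = 4 + 1 (b=4); 4→5: 5 + 1 = 6; 6−1 = 5
i=2: 5 = 5 (b=5); 5→6: 6 = 6; 6−1 = 5
i=3: 5 = 5 (b=6); 6→7: 5 = 5; 5−1 = 4
i=4: 4 = 4 (b=7); 7→8: 4 = 4; 4−1 = 3
i=5: 3 = 3 (b=8); 8→9: 3 = 3; 3−1 = 2
i=6: 2 = 2 (b=9); 9→10: 2 = 2; 2−1 = 1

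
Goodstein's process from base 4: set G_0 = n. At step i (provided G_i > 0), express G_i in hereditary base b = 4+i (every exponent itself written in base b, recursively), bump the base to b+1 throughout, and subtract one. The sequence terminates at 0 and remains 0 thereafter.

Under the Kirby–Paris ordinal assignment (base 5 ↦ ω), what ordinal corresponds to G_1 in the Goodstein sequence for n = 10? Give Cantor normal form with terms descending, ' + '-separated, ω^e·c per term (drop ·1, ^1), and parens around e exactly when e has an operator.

G_0=10  [base 4] 2·4 + 2  →[4↦5]→  2·5 + 2 = 12  −1 ⇒ G_1=11
G_1=11  [base 5] 2·5 + 1  →[5↦6]→  2·6 + 1 = 13  −1 ⇒ G_2=12

ω·2 + 1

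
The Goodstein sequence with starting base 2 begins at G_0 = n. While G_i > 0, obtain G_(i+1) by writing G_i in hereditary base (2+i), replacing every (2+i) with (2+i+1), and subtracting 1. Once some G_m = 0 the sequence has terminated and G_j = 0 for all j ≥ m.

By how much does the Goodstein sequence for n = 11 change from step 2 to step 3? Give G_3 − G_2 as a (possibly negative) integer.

G_0=11  [base 2] 2^(2 + 1) + 2 + 1  →[2↦3]→  3^(3 + 1) + 3 + 1 = 85  −1 ⇒ G_1=84
G_1=84  [base 3] 3^(3 + 1) + 3  →[3↦4]→  4^(4 + 1) + 4 = 1028  −1 ⇒ G_2=1027
G_2=1027  [base 4] 4^(4 + 1) + 3  →[4↦5]→  5^(5 + 1) + 3 = 15628  −1 ⇒ G_3=15627

14600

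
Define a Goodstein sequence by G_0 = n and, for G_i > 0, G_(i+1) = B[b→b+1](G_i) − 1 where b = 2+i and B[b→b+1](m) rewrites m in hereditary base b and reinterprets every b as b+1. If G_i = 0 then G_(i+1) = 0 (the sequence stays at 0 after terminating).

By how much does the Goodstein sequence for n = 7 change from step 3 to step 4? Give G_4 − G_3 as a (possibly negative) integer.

43530

G_0=7  [base 2] 2^2 + 2 + 1  →[2↦3]→  3^3 + 3 + 1 = 31  −1 ⇒ G_1=30
G_1=30  [base 3] 3^3 + 3  →[3↦4]→  4^4 + 4 = 260  −1 ⇒ G_2=259
G_2=259  [base 4] 4^4 + 3  →[4↦5]→  5^5 + 3 = 3128  −1 ⇒ G_3=3127
G_3=3127  [base 5] 5^5 + 2  →[5↦6]→  6^6 + 2 = 46658  −1 ⇒ G_4=46657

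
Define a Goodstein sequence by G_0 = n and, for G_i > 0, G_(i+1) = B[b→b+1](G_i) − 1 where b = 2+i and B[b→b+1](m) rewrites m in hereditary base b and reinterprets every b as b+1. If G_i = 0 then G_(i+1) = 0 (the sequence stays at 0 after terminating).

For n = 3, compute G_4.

1

i=0: 3 = 2 + 1 (b=2); 2→3: 3 + 1 = 4; 4−1 = 3
i=1: 3 = 3 (b=3); 3→4: 4 = 4; 4−1 = 3
i=2: 3 = 3 (b=4); 4→5: 3 = 3; 3−1 = 2
i=3: 2 = 2 (b=5); 5→6: 2 = 2; 2−1 = 1
i=4: 1 = 1 (b=6); 6→7: 1 = 1; 1−1 = 0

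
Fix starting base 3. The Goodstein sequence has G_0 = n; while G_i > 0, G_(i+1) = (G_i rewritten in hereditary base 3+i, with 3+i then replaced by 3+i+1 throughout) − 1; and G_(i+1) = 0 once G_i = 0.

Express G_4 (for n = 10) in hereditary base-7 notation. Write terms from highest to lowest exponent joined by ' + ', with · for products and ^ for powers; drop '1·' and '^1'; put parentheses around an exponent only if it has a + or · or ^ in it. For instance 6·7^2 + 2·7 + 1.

[0] 10 ≡ 3^2 + 1 (base 3). Lift 4: 17. −1: 16.
[1] 16 ≡ 4^2 (base 4). Lift 5: 25. −1: 24.
[2] 24 ≡ 4·5 + 4 (base 5). Lift 6: 28. −1: 27.
[3] 27 ≡ 4·6 + 3 (base 6). Lift 7: 31. −1: 30.
[4] 30 ≡ 4·7 + 2 (base 7). Lift 8: 34. −1: 33.

4·7 + 2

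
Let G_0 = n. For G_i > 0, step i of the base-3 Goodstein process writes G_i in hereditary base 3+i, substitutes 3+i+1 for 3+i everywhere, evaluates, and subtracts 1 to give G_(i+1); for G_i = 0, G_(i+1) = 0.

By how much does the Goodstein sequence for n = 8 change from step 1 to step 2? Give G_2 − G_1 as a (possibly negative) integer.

[0] 8 ≡ 2·3 + 2 (base 3). Lift 4: 10. −1: 9.
[1] 9 ≡ 2·4 + 1 (base 4). Lift 5: 11. −1: 10.

1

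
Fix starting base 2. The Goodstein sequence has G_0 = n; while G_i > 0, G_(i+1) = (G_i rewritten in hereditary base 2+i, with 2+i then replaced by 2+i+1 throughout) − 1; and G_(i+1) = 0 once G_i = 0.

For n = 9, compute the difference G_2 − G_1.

942

i=0: 9 = 2^(2 + 1) + 1 (b=2); 2→3: 3^(3 + 1) + 1 = 82; 82−1 = 81
i=1: 81 = 3^(3 + 1) (b=3); 3→4: 4^(4 + 1) = 1024; 1024−1 = 1023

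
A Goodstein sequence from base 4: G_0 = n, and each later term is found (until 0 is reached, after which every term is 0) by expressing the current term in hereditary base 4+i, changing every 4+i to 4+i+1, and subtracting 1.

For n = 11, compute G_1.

12

i=0: 11 = 2·4 + 3 (b=4); 4→5: 2·5 + 3 = 13; 13−1 = 12
i=1: 12 = 2·5 + 2 (b=5); 5→6: 2·6 + 2 = 14; 14−1 = 13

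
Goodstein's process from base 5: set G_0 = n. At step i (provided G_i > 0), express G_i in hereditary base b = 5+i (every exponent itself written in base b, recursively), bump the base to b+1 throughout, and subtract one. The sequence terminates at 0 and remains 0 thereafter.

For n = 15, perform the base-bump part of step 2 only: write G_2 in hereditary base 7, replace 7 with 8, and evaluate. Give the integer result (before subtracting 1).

20

base 5: 15 = 3·5; at 6: 3·6 = 18; next = 17
base 6: 17 = 2·6 + 5; at 7: 2·7 + 5 = 19; next = 18
base 7: 18 = 2·7 + 4; at 8: 2·8 + 4 = 20; next = 19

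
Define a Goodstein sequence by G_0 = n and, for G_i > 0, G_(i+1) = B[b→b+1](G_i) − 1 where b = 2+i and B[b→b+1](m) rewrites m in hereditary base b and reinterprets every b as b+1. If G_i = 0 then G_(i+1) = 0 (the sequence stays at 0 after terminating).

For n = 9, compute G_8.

i=0: 9 = 2^(2 + 1) + 1 (b=2); 2→3: 3^(3 + 1) + 1 = 82; 82−1 = 81
i=1: 81 = 3^(3 + 1) (b=3); 3→4: 4^(4 + 1) = 1024; 1024−1 = 1023
i=2: 1023 = 3·4^4 + 3·4^3 + 3·4^2 + 3·4 + 3 (b=4); 4→5: 3·5^5 + 3·5^3 + 3·5^2 + 3·5 + 3 = 9843; 9843−1 = 9842
i=3: 9842 = 3·5^5 + 3·5^3 + 3·5^2 + 3·5 + 2 (b=5); 5→6: 3·6^6 + 3·6^3 + 3·6^2 + 3·6 + 2 = 140744; 140744−1 = 140743
i=4: 140743 = 3·6^6 + 3·6^3 + 3·6^2 + 3·6 + 1 (b=6); 6→7: 3·7^7 + 3·7^3 + 3·7^2 + 3·7 + 1 = 2471827; 2471827−1 = 2471826
i=5: 2471826 = 3·7^7 + 3·7^3 + 3·7^2 + 3·7 (b=7); 7→8: 3·8^8 + 3·8^3 + 3·8^2 + 3·8 = 50333400; 50333400−1 = 50333399
i=6: 50333399 = 3·8^8 + 3·8^3 + 3·8^2 + 2·8 + 7 (b=8); 8→9: 3·9^9 + 3·9^3 + 3·9^2 + 2·9 + 7 = 1162263922; 1162263922−1 = 1162263921
i=7: 1162263921 = 3·9^9 + 3·9^3 + 3·9^2 + 2·9 + 6 (b=9); 9→10: 3·10^10 + 3·10^3 + 3·10^2 + 2·10 + 6 = 30000003326; 30000003326−1 = 30000003325

30000003325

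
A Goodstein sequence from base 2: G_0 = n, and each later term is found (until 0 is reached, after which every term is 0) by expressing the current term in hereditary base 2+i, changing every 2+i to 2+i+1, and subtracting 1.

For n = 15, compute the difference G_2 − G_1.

1172

base 2: 15 = 2^(2 + 1) + 2^2 + 2 + 1; at 3: 3^(3 + 1) + 3^3 + 3 + 1 = 112; next = 111
base 3: 111 = 3^(3 + 1) + 3^3 + 3; at 4: 4^(4 + 1) + 4^4 + 4 = 1284; next = 1283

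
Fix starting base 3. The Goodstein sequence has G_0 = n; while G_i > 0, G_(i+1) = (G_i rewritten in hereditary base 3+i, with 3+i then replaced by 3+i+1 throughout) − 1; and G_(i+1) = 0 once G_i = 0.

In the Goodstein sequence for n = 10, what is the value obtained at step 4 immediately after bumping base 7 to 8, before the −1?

i=0: 10 = 3^2 + 1 (b=3); 3→4: 4^2 + 1 = 17; 17−1 = 16
i=1: 16 = 4^2 (b=4); 4→5: 5^2 = 25; 25−1 = 24
i=2: 24 = 4·5 + 4 (b=5); 5→6: 4·6 + 4 = 28; 28−1 = 27
i=3: 27 = 4·6 + 3 (b=6); 6→7: 4·7 + 3 = 31; 31−1 = 30
i=4: 30 = 4·7 + 2 (b=7); 7→8: 4·8 + 2 = 34; 34−1 = 33

34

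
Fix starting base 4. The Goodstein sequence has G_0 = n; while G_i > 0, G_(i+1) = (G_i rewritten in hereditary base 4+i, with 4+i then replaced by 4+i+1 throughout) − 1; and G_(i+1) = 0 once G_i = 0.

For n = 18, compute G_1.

[0] 18 ≡ 4^2 + 2 (base 4). Lift 5: 27. −1: 26.
[1] 26 ≡ 5^2 + 1 (base 5). Lift 6: 37. −1: 36.

26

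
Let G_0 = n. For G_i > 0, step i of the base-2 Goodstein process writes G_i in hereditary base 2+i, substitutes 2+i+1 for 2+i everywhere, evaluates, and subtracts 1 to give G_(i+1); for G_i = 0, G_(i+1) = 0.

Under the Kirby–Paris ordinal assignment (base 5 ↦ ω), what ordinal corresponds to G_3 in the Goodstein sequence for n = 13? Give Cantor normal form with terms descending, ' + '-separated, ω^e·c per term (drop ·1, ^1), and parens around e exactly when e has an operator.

ω^(ω + 1) + ω^3·3 + ω^2·3 + ω·3 + 2

i=0: 13 = 2^(2 + 1) + 2^2 + 1 (b=2); 2→3: 3^(3 + 1) + 3^3 + 1 = 109; 109−1 = 108
i=1: 108 = 3^(3 + 1) + 3^3 (b=3); 3→4: 4^(4 + 1) + 4^4 = 1280; 1280−1 = 1279
i=2: 1279 = 4^(4 + 1) + 3·4^3 + 3·4^2 + 3·4 + 3 (b=4); 4→5: 5^(5 + 1) + 3·5^3 + 3·5^2 + 3·5 + 3 = 16093; 16093−1 = 16092
i=3: 16092 = 5^(5 + 1) + 3·5^3 + 3·5^2 + 3·5 + 2 (b=5); 5→6: 6^(6 + 1) + 3·6^3 + 3·6^2 + 3·6 + 2 = 280712; 280712−1 = 280711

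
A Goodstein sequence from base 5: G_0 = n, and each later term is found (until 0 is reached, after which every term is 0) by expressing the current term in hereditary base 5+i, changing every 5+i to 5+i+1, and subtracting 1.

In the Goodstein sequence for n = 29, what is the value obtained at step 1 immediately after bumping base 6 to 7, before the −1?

(0) 29|_5 = 5^2 + 4 ↦ 6^2 + 4|_6 = 40 ⇒ 39
(1) 39|_6 = 6^2 + 3 ↦ 7^2 + 3|_7 = 52 ⇒ 51

52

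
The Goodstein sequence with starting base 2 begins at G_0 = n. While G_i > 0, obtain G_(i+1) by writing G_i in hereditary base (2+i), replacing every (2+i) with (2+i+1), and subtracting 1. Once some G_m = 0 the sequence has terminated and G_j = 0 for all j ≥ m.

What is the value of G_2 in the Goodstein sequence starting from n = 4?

41

4 —HB2→ 2^2 —bump→ 3^3 = 27 —(−1)→ 26
26 —HB3→ 2·3^2 + 2·3 + 2 —bump→ 2·4^2 + 2·4 + 2 = 42 —(−1)→ 41
41 —HB4→ 2·4^2 + 2·4 + 1 —bump→ 2·5^2 + 2·5 + 1 = 61 —(−1)→ 60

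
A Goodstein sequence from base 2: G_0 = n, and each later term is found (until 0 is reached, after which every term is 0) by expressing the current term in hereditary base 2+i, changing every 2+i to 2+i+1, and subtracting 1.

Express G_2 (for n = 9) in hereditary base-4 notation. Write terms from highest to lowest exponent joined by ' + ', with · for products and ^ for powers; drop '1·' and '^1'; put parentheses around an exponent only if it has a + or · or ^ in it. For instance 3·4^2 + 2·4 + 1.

G_0 = 9. HB_2(9) = 2^(2 + 1) + 1. Bump = 82. G_1 = 81.
G_1 = 81. HB_3(81) = 3^(3 + 1). Bump = 1024. G_2 = 1023.
G_2 = 1023. HB_4(1023) = 3·4^4 + 3·4^3 + 3·4^2 + 3·4 + 3. Bump = 9843. G_3 = 9842.

3·4^4 + 3·4^3 + 3·4^2 + 3·4 + 3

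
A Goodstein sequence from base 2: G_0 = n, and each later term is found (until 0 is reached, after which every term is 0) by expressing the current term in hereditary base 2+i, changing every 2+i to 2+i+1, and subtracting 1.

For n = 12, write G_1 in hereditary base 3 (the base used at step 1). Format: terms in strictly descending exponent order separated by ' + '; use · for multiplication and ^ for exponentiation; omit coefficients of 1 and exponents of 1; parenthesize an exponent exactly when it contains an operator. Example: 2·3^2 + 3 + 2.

3^(3 + 1) + 2·3^2 + 2·3 + 2

i=0: 12 = 2^(2 + 1) + 2^2 (b=2); 2→3: 3^(3 + 1) + 3^3 = 108; 108−1 = 107
i=1: 107 = 3^(3 + 1) + 2·3^2 + 2·3 + 2 (b=3); 3→4: 4^(4 + 1) + 2·4^2 + 2·4 + 2 = 1066; 1066−1 = 1065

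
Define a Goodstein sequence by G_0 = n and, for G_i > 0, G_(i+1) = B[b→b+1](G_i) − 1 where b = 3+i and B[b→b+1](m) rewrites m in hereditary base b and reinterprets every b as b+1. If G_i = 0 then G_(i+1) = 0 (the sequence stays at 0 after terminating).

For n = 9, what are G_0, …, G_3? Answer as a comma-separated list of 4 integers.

G_0 = 9. HB_3(9) = 3^2. Bump = 16. G_1 = 15.
G_1 = 15. HB_4(15) = 3·4 + 3. Bump = 18. G_2 = 17.
G_2 = 17. HB_5(17) = 3·5 + 2. Bump = 20. G_3 = 19.

9, 15, 17, 19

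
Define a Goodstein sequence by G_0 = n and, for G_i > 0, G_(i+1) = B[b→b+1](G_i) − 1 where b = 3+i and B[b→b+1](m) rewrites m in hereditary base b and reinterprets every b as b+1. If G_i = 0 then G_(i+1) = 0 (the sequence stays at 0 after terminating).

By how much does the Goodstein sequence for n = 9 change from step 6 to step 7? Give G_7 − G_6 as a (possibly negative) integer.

1

step 0: 9 = 3^2; sub 4 for 3: 4^2; = 16; G_1 = 16−1 = 15
step 1: 15 = 3·4 + 3; sub 5 for 4: 3·5 + 3; = 18; G_2 = 18−1 = 17
step 2: 17 = 3·5 + 2; sub 6 for 5: 3·6 + 2; = 20; G_3 = 20−1 = 19
step 3: 19 = 3·6 + 1; sub 7 for 6: 3·7 + 1; = 22; G_4 = 22−1 = 21
step 4: 21 = 3·7; sub 8 for 7: 3·8; = 24; G_5 = 24−1 = 23
step 5: 23 = 2·8 + 7; sub 9 for 8: 2·9 + 7; = 25; G_6 = 25−1 = 24
step 6: 24 = 2·9 + 6; sub 10 for 9: 2·10 + 6; = 26; G_7 = 26−1 = 25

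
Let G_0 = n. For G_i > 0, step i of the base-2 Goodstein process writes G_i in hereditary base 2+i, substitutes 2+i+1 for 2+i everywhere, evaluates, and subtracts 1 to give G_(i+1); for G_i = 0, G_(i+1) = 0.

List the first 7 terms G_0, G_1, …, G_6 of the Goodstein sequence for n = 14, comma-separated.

14, 110, 1281, 18750, 326591, 5862840, 134404971

G_0=14  [base 2] 2^(2 + 1) + 2^2 + 2  →[2↦3]→  3^(3 + 1) + 3^3 + 3 = 111  −1 ⇒ G_1=110
G_1=110  [base 3] 3^(3 + 1) + 3^3 + 2  →[3↦4]→  4^(4 + 1) + 4^4 + 2 = 1282  −1 ⇒ G_2=1281
G_2=1281  [base 4] 4^(4 + 1) + 4^4 + 1  →[4↦5]→  5^(5 + 1) + 5^5 + 1 = 18751  −1 ⇒ G_3=18750
G_3=18750  [base 5] 5^(5 + 1) + 5^5  →[5↦6]→  6^(6 + 1) + 6^6 = 326592  −1 ⇒ G_4=326591
G_4=326591  [base 6] 6^(6 + 1) + 5·6^5 + 5·6^4 + 5·6^3 + 5·6^2 + 5·6 + 5  →[6↦7]→  7^(7 + 1) + 5·7^5 + 5·7^4 + 5·7^3 + 5·7^2 + 5·7 + 5 = 5862841  −1 ⇒ G_5=5862840
G_5=5862840  [base 7] 7^(7 + 1) + 5·7^5 + 5·7^4 + 5·7^3 + 5·7^2 + 5·7 + 4  →[7↦8]→  8^(8 + 1) + 5·8^5 + 5·8^4 + 5·8^3 + 5·8^2 + 5·8 + 4 = 134404972  −1 ⇒ G_6=134404971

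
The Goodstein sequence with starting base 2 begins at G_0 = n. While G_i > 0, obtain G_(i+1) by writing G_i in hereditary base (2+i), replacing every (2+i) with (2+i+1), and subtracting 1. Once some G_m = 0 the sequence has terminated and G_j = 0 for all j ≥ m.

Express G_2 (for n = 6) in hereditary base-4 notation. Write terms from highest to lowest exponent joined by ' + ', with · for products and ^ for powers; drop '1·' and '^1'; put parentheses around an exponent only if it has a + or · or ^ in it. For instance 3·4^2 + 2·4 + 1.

6 —HB2→ 2^2 + 2 —bump→ 3^3 + 3 = 30 —(−1)→ 29
29 —HB3→ 3^3 + 2 —bump→ 4^4 + 2 = 258 —(−1)→ 257
257 —HB4→ 4^4 + 1 —bump→ 5^5 + 1 = 3126 —(−1)→ 3125

4^4 + 1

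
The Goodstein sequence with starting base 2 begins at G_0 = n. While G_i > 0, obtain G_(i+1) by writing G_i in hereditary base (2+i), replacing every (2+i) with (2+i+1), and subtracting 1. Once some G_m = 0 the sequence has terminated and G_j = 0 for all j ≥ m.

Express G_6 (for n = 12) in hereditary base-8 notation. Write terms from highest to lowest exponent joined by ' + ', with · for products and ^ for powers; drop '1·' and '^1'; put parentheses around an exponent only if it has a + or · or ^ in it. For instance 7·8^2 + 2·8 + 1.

12 —HB2→ 2^(2 + 1) + 2^2 —bump→ 3^(3 + 1) + 3^3 = 108 —(−1)→ 107
107 —HB3→ 3^(3 + 1) + 2·3^2 + 2·3 + 2 —bump→ 4^(4 + 1) + 2·4^2 + 2·4 + 2 = 1066 —(−1)→ 1065
1065 —HB4→ 4^(4 + 1) + 2·4^2 + 2·4 + 1 —bump→ 5^(5 + 1) + 2·5^2 + 2·5 + 1 = 15686 —(−1)→ 15685
15685 —HB5→ 5^(5 + 1) + 2·5^2 + 2·5 —bump→ 6^(6 + 1) + 2·6^2 + 2·6 = 280020 —(−1)→ 280019
280019 —HB6→ 6^(6 + 1) + 2·6^2 + 6 + 5 —bump→ 7^(7 + 1) + 2·7^2 + 7 + 5 = 5764911 —(−1)→ 5764910
5764910 —HB7→ 7^(7 + 1) + 2·7^2 + 7 + 4 —bump→ 8^(8 + 1) + 2·8^2 + 8 + 4 = 134217868 —(−1)→ 134217867
134217867 —HB8→ 8^(8 + 1) + 2·8^2 + 8 + 3 —bump→ 9^(9 + 1) + 2·9^2 + 9 + 3 = 3486784575 —(−1)→ 3486784574

8^(8 + 1) + 2·8^2 + 8 + 3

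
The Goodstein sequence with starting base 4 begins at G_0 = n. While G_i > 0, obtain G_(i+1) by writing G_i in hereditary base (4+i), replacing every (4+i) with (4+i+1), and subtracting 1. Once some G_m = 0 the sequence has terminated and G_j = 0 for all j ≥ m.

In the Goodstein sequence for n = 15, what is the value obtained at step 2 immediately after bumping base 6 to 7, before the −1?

[0] 15 ≡ 3·4 + 3 (base 4). Lift 5: 18. −1: 17.
[1] 17 ≡ 3·5 + 2 (base 5). Lift 6: 20. −1: 19.
[2] 19 ≡ 3·6 + 1 (base 6). Lift 7: 22. −1: 21.

22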